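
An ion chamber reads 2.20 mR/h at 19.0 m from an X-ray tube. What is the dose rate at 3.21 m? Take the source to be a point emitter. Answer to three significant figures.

77.1 mR/h

Using I₁d₁² = I₂d₂², the rate at 3.21 m is
(19.0/3.21)² = 35.03, so 2.20 × 35.03 = 77.07 mR/h.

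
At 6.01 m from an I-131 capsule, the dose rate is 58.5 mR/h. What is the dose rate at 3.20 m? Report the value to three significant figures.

By the inverse-square law, the rate at 3.20 m is
(6.01/3.20)² = 3.527, so 58.5 × 3.527 = 206.3 mR/h.

206 mR/h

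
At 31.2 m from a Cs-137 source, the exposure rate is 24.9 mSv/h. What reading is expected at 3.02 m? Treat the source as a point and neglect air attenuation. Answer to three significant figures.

Intensity scales as (d₁/d₂)², so the rate at 3.02 m is
(31.2/3.02)² = 106.7, so 24.9 × 106.7 = 2657 mSv/h.

2660 mSv/h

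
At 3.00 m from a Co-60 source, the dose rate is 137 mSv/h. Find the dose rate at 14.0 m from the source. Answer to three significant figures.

6.29 mSv/h

By the inverse-square law, the rate at 14.0 m is
137 × (3.00/14.0)² = 137 × 0.04592 = 6.291 mSv/h.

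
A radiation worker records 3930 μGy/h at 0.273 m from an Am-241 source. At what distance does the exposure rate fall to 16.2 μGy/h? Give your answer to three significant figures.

Since intensity falls as 1/r², d₂ = d₁·√(I₁/I₂).
I₁/I₂ = 3930/16.2 = 242.6, so d₂ = 0.273 × √242.6 = 4.252 m.

4.25 m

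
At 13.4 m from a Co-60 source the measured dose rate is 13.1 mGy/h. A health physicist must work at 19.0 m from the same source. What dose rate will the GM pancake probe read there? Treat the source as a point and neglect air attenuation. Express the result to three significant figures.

6.52 mGy/h

Applying the 1/r² law, scaling from 13.4 m to 19.0 m:
(13.4/19.0)² = 0.4974, so 13.1 × 0.4974 = 6.516 mGy/h.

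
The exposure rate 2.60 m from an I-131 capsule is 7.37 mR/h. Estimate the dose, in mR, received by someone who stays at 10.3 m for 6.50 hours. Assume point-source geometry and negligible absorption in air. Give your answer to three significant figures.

Intensity scales as (d₁/d₂)², so rate at 10.3 m:
7.37 × (2.60/10.3)² = 7.37 × 0.06372 = 0.4696 mR/h.
Dose = rate × time = 0.4696 mR/h × 6.500 h = 3.052 mR.

3.05 mR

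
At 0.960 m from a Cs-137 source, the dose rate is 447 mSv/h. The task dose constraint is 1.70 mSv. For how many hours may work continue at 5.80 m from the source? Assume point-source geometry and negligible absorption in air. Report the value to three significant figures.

Intensity scales as (d₁/d₂)², so rate at 5.80 m:
447 × (0.960/5.80)² = 447 × 0.02740 = 12.25 mSv/h.
Stay time = 1.70 mSv ÷ 12.25 mSv/h = 0.1388 h.

0.139 h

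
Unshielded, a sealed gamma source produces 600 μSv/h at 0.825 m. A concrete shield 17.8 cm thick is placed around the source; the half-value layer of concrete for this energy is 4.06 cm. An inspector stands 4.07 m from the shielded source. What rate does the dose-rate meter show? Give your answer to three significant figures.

Distance alone: (0.825/4.07)² = 0.04109, so 600 × 0.04109 = 24.65 μSv/h.
Shield: 17.8/4.06 = 4.384 half-value layers → attenuation 2^(−4.384) = 0.04789.
Combined: 24.65 × 0.04789 = 1.180 μSv/h.

1.18 μSv/h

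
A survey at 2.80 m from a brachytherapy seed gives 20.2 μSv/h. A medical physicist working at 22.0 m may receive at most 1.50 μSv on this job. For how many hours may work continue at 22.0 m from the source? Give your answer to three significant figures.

4.58 h

Applying the 1/r² law, rate at 22.0 m:
20.2 × (2.80/22.0)² = 20.2 × 0.01620 = 0.3272 μSv/h.
Stay time = 1.50 μSv ÷ 0.3272 μSv/h = 4.584 h.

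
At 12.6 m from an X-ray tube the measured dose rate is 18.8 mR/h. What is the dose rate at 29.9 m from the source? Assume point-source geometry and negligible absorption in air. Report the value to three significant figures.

3.34 mR/h

Applying the 1/r² law, scaling from 12.6 m to 29.9 m:
18.8 × (12.6/29.9)² = 18.8 × 0.1776 = 3.339 mR/h.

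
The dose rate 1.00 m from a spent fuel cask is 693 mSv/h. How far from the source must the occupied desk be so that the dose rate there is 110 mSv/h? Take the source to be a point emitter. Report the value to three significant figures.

2.51 m

Since intensity falls as 1/r², d₂ = d₁·√(I₁/I₂).
I₁/I₂ = 693/110 = 6.300, so d₂ = 1.00 × √6.300 = 2.510 m.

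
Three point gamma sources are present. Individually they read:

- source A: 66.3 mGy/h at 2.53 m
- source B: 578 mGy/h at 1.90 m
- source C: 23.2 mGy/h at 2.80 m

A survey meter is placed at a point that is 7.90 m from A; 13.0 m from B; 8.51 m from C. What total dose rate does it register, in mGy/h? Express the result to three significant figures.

21.7 mGy/h

Each source contributes Iᵢ·(dᵢ/rᵢ)²; contributions add.
A: 66.3 × (2.53/7.90)² = 6.800 mGy/h
B: 578 × (1.90/13.0)² = 12.35 mGy/h
C: 23.2 × (2.80/8.51)² = 2.512 mGy/h
Total = 6.800 + 12.35 + 2.512 = 21.66 mGy/h.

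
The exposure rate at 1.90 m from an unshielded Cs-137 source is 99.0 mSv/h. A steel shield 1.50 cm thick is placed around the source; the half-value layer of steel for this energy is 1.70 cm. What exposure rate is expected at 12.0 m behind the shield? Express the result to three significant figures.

1.35 mSv/h

Distance alone: 99.0 × (1.90/12.0)² = 99.0 × 0.02507 = 2.482 mSv/h.
Shield: 1.50/1.70 = 0.8824 half-value layers → attenuation 2^(−0.8824) = 0.5425.
Combined: 2.482 × 0.5425 = 1.346 mSv/h.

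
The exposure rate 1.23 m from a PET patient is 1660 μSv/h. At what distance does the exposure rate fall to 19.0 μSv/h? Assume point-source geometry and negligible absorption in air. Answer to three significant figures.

Intensity scales as (d₁/d₂)², so d₂ = d₁·√(I₁/I₂).
I₁/I₂ = 1660/19.0 = 87.37, so d₂ = 1.23 × √87.37 = 11.50 m.

11.5 m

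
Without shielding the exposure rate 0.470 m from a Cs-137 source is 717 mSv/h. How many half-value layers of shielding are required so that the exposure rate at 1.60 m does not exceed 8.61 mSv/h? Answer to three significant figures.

At 1.60 m, distance alone gives 717 × (0.470/1.60)² = 717 × 0.08629 = 61.87 mSv/h.
Further attenuation needed: 61.87/8.61 = 7.186.
n = log₂(7.186) = 2.845 half-value layers.

2.85 half-value layers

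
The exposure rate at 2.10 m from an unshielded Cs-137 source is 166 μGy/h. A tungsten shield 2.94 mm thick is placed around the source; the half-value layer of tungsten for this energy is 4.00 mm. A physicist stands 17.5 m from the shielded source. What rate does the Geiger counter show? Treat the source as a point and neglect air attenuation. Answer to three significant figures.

Distance alone: 166 × (2.10/17.5)² = 166 × 0.01440 = 2.390 μGy/h.
Shield: 2.94/4.00 = 0.7350 half-value layers → attenuation 2^(−0.7350) = 0.6008.
Combined: 2.390 × 0.6008 = 1.436 μGy/h.

1.44 μGy/h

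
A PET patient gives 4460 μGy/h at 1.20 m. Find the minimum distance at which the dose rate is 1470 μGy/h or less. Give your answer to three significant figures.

Intensity scales as (d₁/d₂)², so d₂ = d₁·√(I₁/I₂).
I₁/I₂ = 4460/1470 = 3.034, so d₂ = 1.20 × √3.034 = 2.090 m.

2.09 m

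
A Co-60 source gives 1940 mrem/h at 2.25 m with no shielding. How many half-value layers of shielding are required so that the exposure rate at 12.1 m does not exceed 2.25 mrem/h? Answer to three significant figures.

At 12.1 m, distance alone gives 1940 × (2.25/12.1)² = 1940 × 0.03458 = 67.09 mrem/h.
Further attenuation needed: 67.09/2.25 = 29.82.
n = log₂(29.82) = 4.898 half-value layers.

4.90 half-value layers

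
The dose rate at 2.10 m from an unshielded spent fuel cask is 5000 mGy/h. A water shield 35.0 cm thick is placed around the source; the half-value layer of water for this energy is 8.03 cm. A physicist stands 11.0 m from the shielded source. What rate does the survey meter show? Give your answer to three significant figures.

8.88 mGy/h

Distance alone: 5000 × (2.10/11.0)² = 5000 × 0.03645 = 182.3 mGy/h.
Shield: 35.0/8.03 = 4.359 half-value layers → attenuation 2^(−4.359) = 0.04873.
Combined: 182.3 × 0.04873 = 8.883 mGy/h.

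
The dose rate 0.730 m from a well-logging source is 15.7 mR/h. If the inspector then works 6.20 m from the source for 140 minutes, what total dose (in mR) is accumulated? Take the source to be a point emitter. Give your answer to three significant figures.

By the inverse-square law, rate at 6.20 m:
15.7 × (0.730/6.20)² = 15.7 × 0.01386 = 0.2176 mR/h.
Dose = rate × time = 0.2176 mR/h × 2.333 h = 0.5077 mR.

0.508 mR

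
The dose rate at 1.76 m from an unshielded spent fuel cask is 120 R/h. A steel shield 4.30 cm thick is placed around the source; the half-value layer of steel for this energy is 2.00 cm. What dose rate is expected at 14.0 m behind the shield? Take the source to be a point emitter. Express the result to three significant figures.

Distance alone: 120 × (1.76/14.0)² = 120 × 0.01580 = 1.896 R/h.
Shield: 4.30/2.00 = 2.150 half-value layers → attenuation 2^(−2.150) = 0.2253.
Combined: 1.896 × 0.2253 = 0.4272 R/h.

0.427 R/h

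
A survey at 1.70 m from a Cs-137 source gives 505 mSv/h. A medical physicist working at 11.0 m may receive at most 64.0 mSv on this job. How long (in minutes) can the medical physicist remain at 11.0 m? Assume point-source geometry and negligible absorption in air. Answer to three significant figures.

Applying the 1/r² law, rate at 11.0 m:
505 × (1.70/11.0)² = 505 × 0.02388 = 12.06 mSv/h.
Stay time = 64.0 mSv ÷ 12.06 mSv/h = 5.307 h = 318.4 min.

318 min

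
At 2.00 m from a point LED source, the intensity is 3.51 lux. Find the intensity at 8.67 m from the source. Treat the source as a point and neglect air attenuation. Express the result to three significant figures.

By the inverse-square law, the rate at 8.67 m is
(2.00/8.67)² = 0.05321, so 3.51 × 0.05321 = 0.1868 lux.

0.187 lux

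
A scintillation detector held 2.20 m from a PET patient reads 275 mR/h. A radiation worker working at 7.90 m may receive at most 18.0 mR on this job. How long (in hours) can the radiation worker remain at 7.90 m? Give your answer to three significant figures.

Applying the 1/r² law, rate at 7.90 m:
275 × (2.20/7.90)² = 275 × 0.07755 = 21.33 mR/h.
Stay time = 18.0 mR ÷ 21.33 mR/h = 0.8439 h.

0.844 h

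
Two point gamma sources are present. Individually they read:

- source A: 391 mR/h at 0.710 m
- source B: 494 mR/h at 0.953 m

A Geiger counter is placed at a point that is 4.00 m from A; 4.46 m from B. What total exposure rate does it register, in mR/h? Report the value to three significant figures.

34.9 mR/h

Each source contributes Iᵢ·(dᵢ/rᵢ)²; contributions add.
A: 391 × (0.710/4.00)² = 12.32 mR/h
B: 494 × (0.953/4.46)² = 22.56 mR/h
Total = 12.32 + 22.56 = 34.88 mR/h.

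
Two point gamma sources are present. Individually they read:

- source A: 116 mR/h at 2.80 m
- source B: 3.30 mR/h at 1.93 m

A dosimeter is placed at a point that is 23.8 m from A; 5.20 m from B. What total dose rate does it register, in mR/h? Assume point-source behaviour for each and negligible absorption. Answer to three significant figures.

Each source contributes Iᵢ·(dᵢ/rᵢ)²; contributions add.
A: 116 × (2.80/23.8)² = 1.606 mR/h
B: 3.30 × (1.93/5.20)² = 0.4546 mR/h
Total = 1.606 + 0.4546 = 2.061 mR/h.

2.06 mR/h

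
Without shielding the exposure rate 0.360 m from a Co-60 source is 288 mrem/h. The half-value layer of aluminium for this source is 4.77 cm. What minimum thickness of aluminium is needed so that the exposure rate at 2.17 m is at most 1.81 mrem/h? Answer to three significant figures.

10.2 cm

At 2.17 m, distance alone gives 288 × (0.360/2.17)² = 288 × 0.02752 = 7.926 mrem/h.
Further attenuation needed: 7.926/1.81 = 4.379.
n = log₂(4.379) = 2.131 half-value layers.
Thickness = 2.131 × 4.77 cm = 10.16 cm.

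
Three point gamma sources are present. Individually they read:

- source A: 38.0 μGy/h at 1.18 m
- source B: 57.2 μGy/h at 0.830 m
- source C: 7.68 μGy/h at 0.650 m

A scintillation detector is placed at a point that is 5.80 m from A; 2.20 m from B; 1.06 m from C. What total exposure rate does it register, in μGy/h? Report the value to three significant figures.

12.6 μGy/h

By superposition, sum each source's inverse-square contribution:
A: 38.0 × (1.18/5.80)² = 1.573 μGy/h
B: 57.2 × (0.830/2.20)² = 8.142 μGy/h
C: 7.68 × (0.650/1.06)² = 2.888 μGy/h
Total = 1.573 + 8.142 + 2.888 = 12.60 μGy/h.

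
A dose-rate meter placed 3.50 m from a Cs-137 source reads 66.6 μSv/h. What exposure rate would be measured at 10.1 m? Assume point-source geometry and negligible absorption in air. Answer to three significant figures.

Intensity scales as (d₁/d₂)², so scaling from 3.50 m to 10.1 m:
(3.50/10.1)² = 0.1201, so 66.6 × 0.1201 = 7.999 μSv/h.

8.00 μSv/h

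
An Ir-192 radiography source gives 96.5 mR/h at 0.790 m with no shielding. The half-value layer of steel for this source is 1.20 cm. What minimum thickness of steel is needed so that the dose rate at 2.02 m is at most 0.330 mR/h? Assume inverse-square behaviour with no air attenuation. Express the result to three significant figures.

6.58 cm

At 2.02 m, distance alone gives 96.5 × (0.790/2.02)² = 96.5 × 0.1530 = 14.76 mR/h.
Further attenuation needed: 14.76/0.330 = 44.73.
n = log₂(44.73) = 5.483 half-value layers.
Thickness = 5.483 × 1.20 cm = 6.580 cm.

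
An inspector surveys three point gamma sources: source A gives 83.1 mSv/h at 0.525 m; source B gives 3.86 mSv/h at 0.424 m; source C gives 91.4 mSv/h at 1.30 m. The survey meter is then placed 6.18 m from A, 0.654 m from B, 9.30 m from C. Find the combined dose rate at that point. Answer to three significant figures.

4.01 mSv/h

Each source contributes Iᵢ·(dᵢ/rᵢ)²; contributions add.
A: 83.1 × (0.525/6.18)² = 0.5997 mSv/h
B: 3.86 × (0.424/0.654)² = 1.622 mSv/h
C: 91.4 × (1.30/9.30)² = 1.786 mSv/h
Total = 0.5997 + 1.622 + 1.786 = 4.008 mSv/h.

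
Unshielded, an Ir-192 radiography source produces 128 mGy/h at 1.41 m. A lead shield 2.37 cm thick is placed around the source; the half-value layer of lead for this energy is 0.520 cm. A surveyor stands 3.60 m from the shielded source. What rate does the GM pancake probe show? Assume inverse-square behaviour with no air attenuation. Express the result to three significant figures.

0.834 mGy/h

Distance alone: 128 × (1.41/3.60)² = 128 × 0.1534 = 19.64 mGy/h.
Shield: 2.37/0.520 = 4.558 half-value layers → attenuation 2^(−4.558) = 0.04245.
Combined: 19.64 × 0.04245 = 0.8337 mGy/h.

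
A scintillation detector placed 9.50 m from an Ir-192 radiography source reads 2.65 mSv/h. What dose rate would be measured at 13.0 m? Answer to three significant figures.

1.42 mSv/h

Applying the 1/r² law, scaling from 9.50 m to 13.0 m:
2.65 × (9.50/13.0)² = 2.65 × 0.5340 = 1.415 mSv/h.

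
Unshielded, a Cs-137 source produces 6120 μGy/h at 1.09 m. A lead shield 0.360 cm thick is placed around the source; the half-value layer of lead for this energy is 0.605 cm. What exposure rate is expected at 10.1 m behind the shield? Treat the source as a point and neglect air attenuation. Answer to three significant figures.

Distance alone: 6120 × (1.09/10.1)² = 6120 × 0.01165 = 71.30 μGy/h.
Shield: 0.360/0.605 = 0.5950 half-value layers → attenuation 2^(−0.5950) = 0.6620.
Combined: 71.30 × 0.6620 = 47.20 μGy/h.

47.2 μGy/h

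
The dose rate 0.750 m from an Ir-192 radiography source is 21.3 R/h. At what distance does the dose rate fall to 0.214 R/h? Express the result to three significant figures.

By the inverse-square law, d₂ = d₁·√(I₁/I₂).
I₁/I₂ = 21.3/0.214 = 99.53, so d₂ = 0.750 × √99.53 = 7.482 m.

7.48 m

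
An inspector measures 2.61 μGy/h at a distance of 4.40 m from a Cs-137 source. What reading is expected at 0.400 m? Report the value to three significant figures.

Since intensity falls as 1/r², the rate at 0.400 m is
2.61 × (4.40/0.400)² = 2.61 × 121.0 = 315.8 μGy/h.

316 μGy/h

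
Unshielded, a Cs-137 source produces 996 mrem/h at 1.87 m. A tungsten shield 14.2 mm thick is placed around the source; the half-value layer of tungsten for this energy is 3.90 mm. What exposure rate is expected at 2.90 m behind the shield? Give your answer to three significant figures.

33.2 mrem/h

Distance alone: 996 × (1.87/2.90)² = 996 × 0.4158 = 414.1 mrem/h.
Shield: 14.2/3.90 = 3.641 half-value layers → attenuation 2^(−3.641) = 0.08016.
Combined: 414.1 × 0.08016 = 33.19 mrem/h.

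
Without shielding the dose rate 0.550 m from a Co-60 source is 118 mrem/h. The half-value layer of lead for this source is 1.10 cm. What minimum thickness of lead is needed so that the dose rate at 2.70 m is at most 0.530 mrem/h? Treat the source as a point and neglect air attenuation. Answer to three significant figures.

3.53 cm

At 2.70 m, distance alone gives (0.550/2.70)² = 0.04150, so 118 × 0.04150 = 4.897 mrem/h.
Further attenuation needed: 4.897/0.530 = 9.240.
n = log₂(9.240) = 3.208 half-value layers.
Thickness = 3.208 × 1.10 cm = 3.529 cm.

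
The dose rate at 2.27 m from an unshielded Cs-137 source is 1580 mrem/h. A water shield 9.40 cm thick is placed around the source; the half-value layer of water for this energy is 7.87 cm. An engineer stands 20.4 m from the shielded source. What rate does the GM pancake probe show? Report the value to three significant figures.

Distance alone: 1580 × (2.27/20.4)² = 1580 × 0.01238 = 19.56 mrem/h.
Shield: 9.40/7.87 = 1.194 half-value layers → attenuation 2^(−1.194) = 0.4371.
Combined: 19.56 × 0.4371 = 8.550 mrem/h.

8.55 mrem/h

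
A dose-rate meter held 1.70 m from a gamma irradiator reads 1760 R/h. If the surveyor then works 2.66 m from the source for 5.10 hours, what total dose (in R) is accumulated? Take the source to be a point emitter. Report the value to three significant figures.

Applying the 1/r² law, rate at 2.66 m:
(1.70/2.66)² = 0.4084, so 1760 × 0.4084 = 718.8 R/h.
Dose = rate × time = 718.8 R/h × 5.100 h = 3666 R.

3670 R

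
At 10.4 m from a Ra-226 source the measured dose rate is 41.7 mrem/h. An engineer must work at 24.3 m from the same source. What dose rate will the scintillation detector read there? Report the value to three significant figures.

Using I₁d₁² = I₂d₂², scaling from 10.4 m to 24.3 m:
(10.4/24.3)² = 0.1832, so 41.7 × 0.1832 = 7.639 mrem/h.

7.64 mrem/h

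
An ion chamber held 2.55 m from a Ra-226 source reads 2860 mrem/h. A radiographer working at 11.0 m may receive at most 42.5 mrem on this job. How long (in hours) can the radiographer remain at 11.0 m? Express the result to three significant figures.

By the inverse-square law, rate at 11.0 m:
2860 × (2.55/11.0)² = 2860 × 0.05374 = 153.7 mrem/h.
Stay time = 42.5 mrem ÷ 153.7 mrem/h = 0.2765 h.

0.277 h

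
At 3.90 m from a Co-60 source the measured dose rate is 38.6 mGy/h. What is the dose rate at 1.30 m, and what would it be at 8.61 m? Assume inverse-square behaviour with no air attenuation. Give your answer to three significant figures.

347 mGy/h; 7.92 mGy/h

Using I₁d₁² = I₂d₂²,
At 1.30 m: (3.90/1.30)² = 9.000, so 38.6 × 9.000 = 347.4 mGy/h
At 8.61 m: (1.30/8.61)² = 0.02280, so 347.4 × 0.02280 = 7.921 mGy/h.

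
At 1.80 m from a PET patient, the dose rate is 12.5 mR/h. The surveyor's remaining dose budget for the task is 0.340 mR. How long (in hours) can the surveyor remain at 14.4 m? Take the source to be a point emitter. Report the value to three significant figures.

1.74 h

Using I₁d₁² = I₂d₂², rate at 14.4 m:
12.5 × (1.80/14.4)² = 12.5 × 0.01562 = 0.1953 mR/h.
Stay time = 0.340 mR ÷ 0.1953 mR/h = 1.741 h.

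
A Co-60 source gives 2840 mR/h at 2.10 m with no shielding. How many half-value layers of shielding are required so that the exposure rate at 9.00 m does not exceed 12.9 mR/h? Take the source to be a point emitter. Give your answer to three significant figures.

3.58 half-value layers

At 9.00 m, distance alone gives (2.10/9.00)² = 0.05444, so 2840 × 0.05444 = 154.6 mR/h.
Further attenuation needed: 154.6/12.9 = 11.98.
n = log₂(11.98) = 3.583 half-value layers.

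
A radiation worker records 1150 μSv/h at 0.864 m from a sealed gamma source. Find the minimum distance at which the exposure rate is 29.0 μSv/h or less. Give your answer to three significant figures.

By the inverse-square law, d₂ = d₁·√(I₁/I₂).
I₁/I₂ = 1150/29.0 = 39.66, so d₂ = 0.864 × √39.66 = 5.441 m.

5.44 m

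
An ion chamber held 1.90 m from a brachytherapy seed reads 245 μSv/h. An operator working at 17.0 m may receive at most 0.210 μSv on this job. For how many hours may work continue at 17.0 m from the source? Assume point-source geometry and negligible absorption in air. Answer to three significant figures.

Since intensity falls as 1/r², rate at 17.0 m:
(1.90/17.0)² = 0.01249, so 245 × 0.01249 = 3.060 μSv/h.
Stay time = 0.210 μSv ÷ 3.060 μSv/h = 0.06863 h.

0.0686 h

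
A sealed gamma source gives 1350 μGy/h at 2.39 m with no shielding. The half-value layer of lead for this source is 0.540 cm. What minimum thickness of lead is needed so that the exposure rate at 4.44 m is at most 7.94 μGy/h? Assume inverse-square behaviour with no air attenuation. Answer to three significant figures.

At 4.44 m, distance alone gives (2.39/4.44)² = 0.2898, so 1350 × 0.2898 = 391.2 μGy/h.
Further attenuation needed: 391.2/7.94 = 49.27.
n = log₂(49.27) = 5.623 half-value layers.
Thickness = 5.623 × 0.540 cm = 3.036 cm.

3.04 cm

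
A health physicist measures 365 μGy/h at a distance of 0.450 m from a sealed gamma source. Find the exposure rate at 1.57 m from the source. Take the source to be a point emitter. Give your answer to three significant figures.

By the inverse-square law, the rate at 1.57 m is
(0.450/1.57)² = 0.08215, so 365 × 0.08215 = 29.98 μGy/h.

30.0 μGy/h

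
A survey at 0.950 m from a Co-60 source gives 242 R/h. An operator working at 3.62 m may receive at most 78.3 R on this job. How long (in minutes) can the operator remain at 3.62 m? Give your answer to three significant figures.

282 min

Applying the 1/r² law, rate at 3.62 m:
(0.950/3.62)² = 0.06887, so 242 × 0.06887 = 16.67 R/h.
Stay time = 78.3 R ÷ 16.67 R/h = 4.697 h = 281.8 min.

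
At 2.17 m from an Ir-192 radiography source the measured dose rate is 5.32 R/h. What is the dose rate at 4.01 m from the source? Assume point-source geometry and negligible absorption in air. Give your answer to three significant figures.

1.56 R/h

By the inverse-square law, scaling from 2.17 m to 4.01 m:
(2.17/4.01)² = 0.2928, so 5.32 × 0.2928 = 1.558 R/h.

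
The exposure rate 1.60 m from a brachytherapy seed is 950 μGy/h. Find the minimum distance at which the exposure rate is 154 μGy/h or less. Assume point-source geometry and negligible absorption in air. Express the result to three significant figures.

3.97 m

Since intensity falls as 1/r², d₂ = d₁·√(I₁/I₂).
I₁/I₂ = 950/154 = 6.169, so d₂ = 1.60 × √6.169 = 3.974 m.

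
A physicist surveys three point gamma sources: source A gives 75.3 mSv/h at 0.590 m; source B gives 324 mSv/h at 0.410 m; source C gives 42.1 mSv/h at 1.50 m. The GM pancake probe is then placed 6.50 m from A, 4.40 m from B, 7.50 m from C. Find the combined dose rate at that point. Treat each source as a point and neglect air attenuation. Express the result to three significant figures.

Each source contributes Iᵢ·(dᵢ/rᵢ)²; contributions add.
A: 75.3 × (0.590/6.50)² = 0.6204 mSv/h
B: 324 × (0.410/4.40)² = 2.813 mSv/h
C: 42.1 × (1.50/7.50)² = 1.684 mSv/h
Total = 0.6204 + 2.813 + 1.684 = 5.117 mSv/h.

5.12 mSv/h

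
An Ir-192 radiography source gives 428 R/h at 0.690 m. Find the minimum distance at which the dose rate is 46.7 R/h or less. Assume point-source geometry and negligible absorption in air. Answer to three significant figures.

2.09 m

By the inverse-square law, d₂ = d₁·√(I₁/I₂).
I₁/I₂ = 428/46.7 = 9.165, so d₂ = 0.690 × √9.165 = 2.089 m.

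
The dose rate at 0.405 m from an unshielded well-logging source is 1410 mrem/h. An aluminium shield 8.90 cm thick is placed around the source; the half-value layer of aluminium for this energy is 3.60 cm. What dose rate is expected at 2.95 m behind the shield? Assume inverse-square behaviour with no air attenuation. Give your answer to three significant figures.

Distance alone: 1410 × (0.405/2.95)² = 1410 × 0.01885 = 26.58 mrem/h.
Shield: 8.90/3.60 = 2.472 half-value layers → attenuation 2^(−2.472) = 0.1802.
Combined: 26.58 × 0.1802 = 4.790 mrem/h.

4.79 mrem/h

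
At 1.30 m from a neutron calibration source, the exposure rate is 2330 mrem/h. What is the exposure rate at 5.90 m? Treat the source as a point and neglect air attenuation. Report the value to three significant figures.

Since intensity falls as 1/r², the rate at 5.90 m is
2330 × (1.30/5.90)² = 2330 × 0.04855 = 113.1 mrem/h.

113 mrem/h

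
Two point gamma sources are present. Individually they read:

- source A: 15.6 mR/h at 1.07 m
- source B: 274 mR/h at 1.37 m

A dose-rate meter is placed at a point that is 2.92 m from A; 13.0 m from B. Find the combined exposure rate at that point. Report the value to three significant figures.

5.14 mR/h

Each source contributes Iᵢ·(dᵢ/rᵢ)²; contributions add.
A: 15.6 × (1.07/2.92)² = 2.095 mR/h
B: 274 × (1.37/13.0)² = 3.043 mR/h
Total = 2.095 + 3.043 = 5.138 mR/h.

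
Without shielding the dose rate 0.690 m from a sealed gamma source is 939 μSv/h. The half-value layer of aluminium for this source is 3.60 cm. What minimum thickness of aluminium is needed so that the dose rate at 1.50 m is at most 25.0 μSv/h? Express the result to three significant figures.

At 1.50 m, distance alone gives (0.690/1.50)² = 0.2116, so 939 × 0.2116 = 198.7 μSv/h.
Further attenuation needed: 198.7/25.0 = 7.948.
n = log₂(7.948) = 2.991 half-value layers.
Thickness = 2.991 × 3.60 cm = 10.77 cm.

10.8 cm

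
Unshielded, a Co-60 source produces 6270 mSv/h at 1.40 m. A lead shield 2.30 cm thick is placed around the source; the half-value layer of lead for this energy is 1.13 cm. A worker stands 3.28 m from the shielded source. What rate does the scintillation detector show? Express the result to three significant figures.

279 mSv/h

Distance alone: 6270 × (1.40/3.28)² = 6270 × 0.1822 = 1142 mSv/h.
Shield: 2.30/1.13 = 2.035 half-value layers → attenuation 2^(−2.035) = 0.2440.
Combined: 1142 × 0.2440 = 278.6 mSv/h.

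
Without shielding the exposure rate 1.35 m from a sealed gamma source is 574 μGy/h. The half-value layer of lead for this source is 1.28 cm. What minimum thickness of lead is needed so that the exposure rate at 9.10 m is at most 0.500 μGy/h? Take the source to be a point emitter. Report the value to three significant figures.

5.96 cm

At 9.10 m, distance alone gives (1.35/9.10)² = 0.02201, so 574 × 0.02201 = 12.63 μGy/h.
Further attenuation needed: 12.63/0.500 = 25.26.
n = log₂(25.26) = 4.659 half-value layers.
Thickness = 4.659 × 1.28 cm = 5.964 cm.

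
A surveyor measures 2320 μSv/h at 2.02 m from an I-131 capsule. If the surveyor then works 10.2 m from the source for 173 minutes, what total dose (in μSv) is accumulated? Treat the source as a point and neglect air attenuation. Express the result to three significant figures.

Since intensity falls as 1/r², rate at 10.2 m:
2320 × (2.02/10.2)² = 2320 × 0.03922 = 90.99 μSv/h.
Dose = rate × time = 90.99 μSv/h × 2.883 h = 262.3 μSv.

262 μSv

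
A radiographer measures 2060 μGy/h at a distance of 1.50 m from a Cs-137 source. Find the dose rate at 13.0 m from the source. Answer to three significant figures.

By the inverse-square law, the rate at 13.0 m is
(1.50/13.0)² = 0.01331, so 2060 × 0.01331 = 27.42 μGy/h.

27.4 μGy/h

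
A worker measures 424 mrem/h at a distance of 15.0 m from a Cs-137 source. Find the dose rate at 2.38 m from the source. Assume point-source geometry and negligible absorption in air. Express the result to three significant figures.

16800 mrem/h

Since intensity falls as 1/r², the rate at 2.38 m is
(15.0/2.38)² = 39.72, so 424 × 39.72 = 16840 mrem/h.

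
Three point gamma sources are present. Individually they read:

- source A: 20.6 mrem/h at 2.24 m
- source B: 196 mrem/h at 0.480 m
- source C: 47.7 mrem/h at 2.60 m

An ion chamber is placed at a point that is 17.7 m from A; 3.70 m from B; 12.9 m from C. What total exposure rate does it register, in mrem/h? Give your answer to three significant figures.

5.57 mrem/h

By superposition, sum each source's inverse-square contribution:
A: 20.6 × (2.24/17.7)² = 0.3299 mrem/h
B: 196 × (0.480/3.70)² = 3.299 mrem/h
C: 47.7 × (2.60/12.9)² = 1.938 mrem/h
Total = 0.3299 + 3.299 + 1.938 = 5.567 mrem/h.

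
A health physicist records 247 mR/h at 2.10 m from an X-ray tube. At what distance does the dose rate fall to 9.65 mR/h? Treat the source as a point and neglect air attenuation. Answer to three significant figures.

Intensity scales as (d₁/d₂)², so d₂ = d₁·√(I₁/I₂).
I₁/I₂ = 247/9.65 = 25.60, so d₂ = 2.10 × √25.60 = 10.63 m.

10.6 m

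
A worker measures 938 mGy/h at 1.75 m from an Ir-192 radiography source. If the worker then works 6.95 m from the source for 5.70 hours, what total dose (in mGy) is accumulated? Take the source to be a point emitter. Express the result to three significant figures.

339 mGy

Since intensity falls as 1/r², rate at 6.95 m:
938 × (1.75/6.95)² = 938 × 0.06340 = 59.47 mGy/h.
Dose = rate × time = 59.47 mGy/h × 5.700 h = 339.0 mGy.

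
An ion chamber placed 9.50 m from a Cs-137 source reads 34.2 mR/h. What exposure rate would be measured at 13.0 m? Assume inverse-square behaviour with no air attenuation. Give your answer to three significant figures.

Intensity scales as (d₁/d₂)², so scaling from 9.50 m to 13.0 m:
(9.50/13.0)² = 0.5340, so 34.2 × 0.5340 = 18.26 mR/h.

18.3 mR/h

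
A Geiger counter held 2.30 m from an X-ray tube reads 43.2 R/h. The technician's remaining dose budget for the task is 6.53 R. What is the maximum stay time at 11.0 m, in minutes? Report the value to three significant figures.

207 min

Using I₁d₁² = I₂d₂², rate at 11.0 m:
(2.30/11.0)² = 0.04372, so 43.2 × 0.04372 = 1.889 R/h.
Stay time = 6.53 R ÷ 1.889 R/h = 3.457 h = 207.4 min.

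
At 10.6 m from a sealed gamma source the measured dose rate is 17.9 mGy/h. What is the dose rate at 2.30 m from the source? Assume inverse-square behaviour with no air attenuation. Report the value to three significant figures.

Since intensity falls as 1/r², scaling from 10.6 m to 2.30 m:
(10.6/2.30)² = 21.24, so 17.9 × 21.24 = 380.2 mGy/h.

380 mGy/h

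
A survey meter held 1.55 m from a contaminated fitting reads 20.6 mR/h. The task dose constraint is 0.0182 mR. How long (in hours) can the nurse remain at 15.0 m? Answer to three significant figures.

0.0827 h

Using I₁d₁² = I₂d₂², rate at 15.0 m:
(1.55/15.0)² = 0.01068, so 20.6 × 0.01068 = 0.2200 mR/h.
Stay time = 0.0182 mR ÷ 0.2200 mR/h = 0.08273 h.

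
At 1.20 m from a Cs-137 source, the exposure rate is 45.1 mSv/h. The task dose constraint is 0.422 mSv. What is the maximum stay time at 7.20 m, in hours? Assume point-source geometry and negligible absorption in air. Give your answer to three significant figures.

Using I₁d₁² = I₂d₂², rate at 7.20 m:
(1.20/7.20)² = 0.02778, so 45.1 × 0.02778 = 1.253 mSv/h.
Stay time = 0.422 mSv ÷ 1.253 mSv/h = 0.3368 h.

0.337 h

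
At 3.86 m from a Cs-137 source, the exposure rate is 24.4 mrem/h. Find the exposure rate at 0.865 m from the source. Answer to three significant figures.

Applying the 1/r² law, the rate at 0.865 m is
24.4 × (3.86/0.865)² = 24.4 × 19.91 = 485.8 mrem/h.

486 mrem/h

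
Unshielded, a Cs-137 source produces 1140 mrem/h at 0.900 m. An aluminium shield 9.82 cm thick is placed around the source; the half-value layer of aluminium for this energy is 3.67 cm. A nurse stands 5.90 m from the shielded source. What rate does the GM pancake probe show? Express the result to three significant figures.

Distance alone: 1140 × (0.900/5.90)² = 1140 × 0.02327 = 26.53 mrem/h.
Shield: 9.82/3.67 = 2.676 half-value layers → attenuation 2^(−2.676) = 0.1565.
Combined: 26.53 × 0.1565 = 4.152 mrem/h.

4.15 mrem/h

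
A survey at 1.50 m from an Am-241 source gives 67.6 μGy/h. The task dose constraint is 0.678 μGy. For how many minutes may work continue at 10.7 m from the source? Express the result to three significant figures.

30.6 min

Intensity scales as (d₁/d₂)², so rate at 10.7 m:
(1.50/10.7)² = 0.01965, so 67.6 × 0.01965 = 1.328 μGy/h.
Stay time = 0.678 μGy ÷ 1.328 μGy/h = 0.5105 h = 30.63 min.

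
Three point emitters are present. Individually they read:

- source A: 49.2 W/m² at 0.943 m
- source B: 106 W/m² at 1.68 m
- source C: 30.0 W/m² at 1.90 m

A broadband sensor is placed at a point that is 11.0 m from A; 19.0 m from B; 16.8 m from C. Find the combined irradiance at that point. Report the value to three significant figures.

By superposition, sum each source's inverse-square contribution:
A: 49.2 × (0.943/11.0)² = 0.3616 W/m²
B: 106 × (1.68/19.0)² = 0.8287 W/m²
C: 30.0 × (1.90/16.8)² = 0.3837 W/m²
Total = 0.3616 + 0.8287 + 0.3837 = 1.574 W/m².

1.57 W/m²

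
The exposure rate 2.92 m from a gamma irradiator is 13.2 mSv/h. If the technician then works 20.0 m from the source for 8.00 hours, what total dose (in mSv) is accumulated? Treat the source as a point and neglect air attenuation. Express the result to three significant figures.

2.25 mSv

Since intensity falls as 1/r², rate at 20.0 m:
13.2 × (2.92/20.0)² = 13.2 × 0.02132 = 0.2814 mSv/h.
Dose = rate × time = 0.2814 mSv/h × 8.000 h = 2.251 mSv.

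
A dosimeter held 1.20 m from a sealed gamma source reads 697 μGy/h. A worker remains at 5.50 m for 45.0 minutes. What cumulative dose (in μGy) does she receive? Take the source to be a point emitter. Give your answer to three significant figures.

Since intensity falls as 1/r², rate at 5.50 m:
(1.20/5.50)² = 0.04760, so 697 × 0.04760 = 33.18 μGy/h.
Dose = rate × time = 33.18 μGy/h × 0.7500 h = 24.88 μGy.

24.9 μGy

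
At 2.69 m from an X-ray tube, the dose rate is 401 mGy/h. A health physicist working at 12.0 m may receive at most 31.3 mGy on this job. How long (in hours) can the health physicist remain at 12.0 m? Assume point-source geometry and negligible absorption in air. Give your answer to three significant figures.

Using I₁d₁² = I₂d₂², rate at 12.0 m:
(2.69/12.0)² = 0.05025, so 401 × 0.05025 = 20.15 mGy/h.
Stay time = 31.3 mGy ÷ 20.15 mGy/h = 1.553 h.

1.55 h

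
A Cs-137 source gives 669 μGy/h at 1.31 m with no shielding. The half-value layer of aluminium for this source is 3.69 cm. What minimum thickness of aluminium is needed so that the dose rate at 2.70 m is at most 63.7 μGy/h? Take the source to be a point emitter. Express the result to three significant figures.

4.82 cm

At 2.70 m, distance alone gives 669 × (1.31/2.70)² = 669 × 0.2354 = 157.5 μGy/h.
Further attenuation needed: 157.5/63.7 = 2.473.
n = log₂(2.473) = 1.306 half-value layers.
Thickness = 1.306 × 3.69 cm = 4.819 cm.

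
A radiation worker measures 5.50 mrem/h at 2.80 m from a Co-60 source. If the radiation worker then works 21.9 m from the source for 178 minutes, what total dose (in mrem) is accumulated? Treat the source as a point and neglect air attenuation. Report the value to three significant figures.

By the inverse-square law, rate at 21.9 m:
5.50 × (2.80/21.9)² = 5.50 × 0.01635 = 0.08993 mrem/h.
Dose = rate × time = 0.08993 mrem/h × 2.967 h = 0.2668 mrem.

0.267 mrem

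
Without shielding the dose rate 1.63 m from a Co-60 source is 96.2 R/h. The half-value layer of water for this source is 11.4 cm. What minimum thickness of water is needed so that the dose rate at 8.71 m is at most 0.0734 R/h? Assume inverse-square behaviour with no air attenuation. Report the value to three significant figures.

At 8.71 m, distance alone gives 96.2 × (1.63/8.71)² = 96.2 × 0.03502 = 3.369 R/h.
Further attenuation needed: 3.369/0.0734 = 45.90.
n = log₂(45.90) = 5.520 half-value layers.
Thickness = 5.520 × 11.4 cm = 62.93 cm.

62.9 cm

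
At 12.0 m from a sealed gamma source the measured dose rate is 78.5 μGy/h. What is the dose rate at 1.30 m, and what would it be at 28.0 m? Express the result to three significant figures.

6690 μGy/h; 14.4 μGy/h

Since intensity falls as 1/r²,
At 1.30 m: (12.0/1.30)² = 85.21, so 78.5 × 85.21 = 6689 μGy/h
At 28.0 m: (1.30/28.0)² = 0.002156, so 6689 × 0.002156 = 14.42 μGy/h.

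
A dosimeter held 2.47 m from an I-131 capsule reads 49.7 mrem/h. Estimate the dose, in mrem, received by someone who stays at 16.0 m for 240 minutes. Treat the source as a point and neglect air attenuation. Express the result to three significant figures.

4.74 mrem

Using I₁d₁² = I₂d₂², rate at 16.0 m:
(2.47/16.0)² = 0.02383, so 49.7 × 0.02383 = 1.184 mrem/h.
Dose = rate × time = 1.184 mrem/h × 4.000 h = 4.736 mrem.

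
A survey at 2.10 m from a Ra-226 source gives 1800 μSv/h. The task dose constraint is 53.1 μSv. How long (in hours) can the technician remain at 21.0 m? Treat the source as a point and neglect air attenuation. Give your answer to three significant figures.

2.95 h

By the inverse-square law, rate at 21.0 m:
(2.10/21.0)² = 0.01000, so 1800 × 0.01000 = 18.00 μSv/h.
Stay time = 53.1 μSv ÷ 18.00 μSv/h = 2.950 h.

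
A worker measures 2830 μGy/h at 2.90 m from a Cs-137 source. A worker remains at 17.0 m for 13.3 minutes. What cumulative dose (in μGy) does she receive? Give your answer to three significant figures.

Intensity scales as (d₁/d₂)², so rate at 17.0 m:
(2.90/17.0)² = 0.02910, so 2830 × 0.02910 = 82.35 μGy/h.
Dose = rate × time = 82.35 μGy/h × 0.2217 h = 18.26 μGy.

18.3 μGy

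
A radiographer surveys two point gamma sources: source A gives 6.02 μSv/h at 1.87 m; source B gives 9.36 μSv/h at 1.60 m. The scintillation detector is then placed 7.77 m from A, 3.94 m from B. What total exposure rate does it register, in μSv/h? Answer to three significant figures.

1.89 μSv/h

By superposition, sum each source's inverse-square contribution:
A: 6.02 × (1.87/7.77)² = 0.3487 μSv/h
B: 9.36 × (1.60/3.94)² = 1.544 μSv/h
Total = 0.3487 + 1.544 = 1.893 μSv/h.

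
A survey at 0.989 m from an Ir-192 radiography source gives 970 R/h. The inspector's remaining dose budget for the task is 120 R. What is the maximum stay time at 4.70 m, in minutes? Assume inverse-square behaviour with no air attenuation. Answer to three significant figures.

168 min

Using I₁d₁² = I₂d₂², rate at 4.70 m:
(0.989/4.70)² = 0.04428, so 970 × 0.04428 = 42.95 R/h.
Stay time = 120 R ÷ 42.95 R/h = 2.794 h = 167.6 min.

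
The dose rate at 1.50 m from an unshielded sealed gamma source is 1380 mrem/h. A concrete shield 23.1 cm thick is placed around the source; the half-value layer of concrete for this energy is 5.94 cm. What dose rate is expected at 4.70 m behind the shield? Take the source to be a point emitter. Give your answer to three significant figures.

9.49 mrem/h

Distance alone: (1.50/4.70)² = 0.1019, so 1380 × 0.1019 = 140.6 mrem/h.
Shield: 23.1/5.94 = 3.889 half-value layers → attenuation 2^(−3.889) = 0.06750.
Combined: 140.6 × 0.06750 = 9.491 mrem/h.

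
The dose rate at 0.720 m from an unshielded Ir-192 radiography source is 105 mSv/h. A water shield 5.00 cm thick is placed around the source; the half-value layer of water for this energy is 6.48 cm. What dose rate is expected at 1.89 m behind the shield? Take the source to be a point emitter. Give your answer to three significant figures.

8.93 mSv/h

Distance alone: 105 × (0.720/1.89)² = 105 × 0.1451 = 15.24 mSv/h.
Shield: 5.00/6.48 = 0.7716 half-value layers → attenuation 2^(−0.7716) = 0.5858.
Combined: 15.24 × 0.5858 = 8.928 mSv/h.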